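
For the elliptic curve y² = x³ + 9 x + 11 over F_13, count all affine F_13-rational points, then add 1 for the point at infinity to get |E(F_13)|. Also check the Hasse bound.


Affine points = {(3, 0), (5, 5), (5, 8), (7, 1), (7, 12), (8, 6), (8, 7), (10, 3), (10, 10), (12, 1), (12, 12)}; affine count = 11; |E(F_13)| = 12.

Discriminant check: Δ ∝ 4a³ + 27b² = 4·9³ + 27·11² = 4·729 + 27·121 ≡ 8 (mod 13). Nonzero ⇒ E is nonsingular.
For each x ∈ F_13, compute rhs = x³ + 9·x + 11 mod 13, then count y ∈ F_13 with y² ≡ rhs.
  x = 0: rhs = 11, matching y values: none (0 points).
  x = 1: rhs = 8, matching y values: none (0 points).
  x = 2: rhs = 11, matching y values: none (0 points).
  x = 3: rhs = 0, matching y values: 0 (1 points).
  x = 4: rhs = 7, matching y values: none (0 points).
  x = 5: rhs = 12, matching y values: 5, 8 (2 points).
  x = 6: rhs = 8, matching y values: none (0 points).
  x = 7: rhs = 1, matching y values: 1, 12 (2 points).
  x = 8: rhs = 10, matching y values: 6, 7 (2 points).
  x = 9: rhs = 2, matching y values: none (0 points).
  x = 10: rhs = 9, matching y values: 3, 10 (2 points).
  x = 11: rhs = 11, matching y values: none (0 points).
  x = 12: rhs = 1, matching y values: 1, 12 (2 points).
Total affine count: 11.
Full point count |E(F_13)| = 11 + 1 = 12.
Hasse bound: |12 − (13+1)| = |-2| = 2 ≤ 2√13 ≈ 7.2111 ✓.


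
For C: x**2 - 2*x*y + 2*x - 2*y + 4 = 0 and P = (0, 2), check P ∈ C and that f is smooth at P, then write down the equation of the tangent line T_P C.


Tangent line at P: -2*x - 2*y + 4 = 0.

Step 1: f(0, 2) = 0, so P lies on C.
Step 2: partial derivatives
  f_x(x, y) = 2*x - 2*y + 2, f_y(x, y) = -2*x - 2.
  f_x(P) = -2, f_y(P) = -2 (gradient nonzero, so P is smooth).
Step 3: tangent line at P: -2·(x − 0) + -2·(y − 2) = 0.
Expanding: -2*x - 2*y + 4 = 0.


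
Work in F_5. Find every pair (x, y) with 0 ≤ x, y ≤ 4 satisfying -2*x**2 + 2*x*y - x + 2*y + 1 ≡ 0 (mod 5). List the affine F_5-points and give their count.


Affine F_5-points: {(0, 2), (1, 3), (2, 4), (3, 0), (4, 0), (4, 1), (4, 2), (4, 3), (4, 4)}; count = 9.

For each of the 25 pairs (x, y) ∈ F_5², evaluate f(x, y) mod 5. Record the zeros.
  x = 0: [0↦1, 1↦3, 2↦0, 3↦2, 4↦4]  zeros at y ∈ {2}
  x = 1: [0↦3, 1↦2, 2↦1, 3↦0, 4↦4]  zeros at y ∈ {3}
  x = 2: [0↦1, 1↦2, 2↦3, 3↦4, 4↦0]  zeros at y ∈ {4}
  x = 3: [0↦0, 1↦3, 2↦1, 3↦4, 4↦2]  zeros at y ∈ {0}
  x = 4: [0↦0, 1↦0, 2↦0, 3↦0, 4↦0]  zeros at y ∈ {0, 1, 2, 3, 4}
Collecting zeros: affine points = {(0, 2), (1, 3), (2, 4), (3, 0), (4, 0), (4, 1), (4, 2), (4, 3), (4, 4)}.
Total count |C(F_5)_aff| = 9.


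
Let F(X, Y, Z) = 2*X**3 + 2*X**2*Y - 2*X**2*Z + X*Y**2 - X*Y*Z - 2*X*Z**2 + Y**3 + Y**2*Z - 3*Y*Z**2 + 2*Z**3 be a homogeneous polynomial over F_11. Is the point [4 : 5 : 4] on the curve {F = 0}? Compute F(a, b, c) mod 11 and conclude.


F(4,5,4) ≡ 0 (mod 11); P is on the curve.

Evaluate F(4, 5, 4) term-by-term (mod 11).
  2*X**3 ↦ 2·64·1·1 = 128
  2*X**2*Y ↦ 2·16·5·1 = 160
  -2*X**2*Z ↦ -2·16·1·4 = -128
  X*Y**2 ↦ 1·4·25·1 = 100
  -X*Y*Z ↦ -1·4·5·4 = -80
  -2*X*Z**2 ↦ -2·4·1·16 = -128
  Y**3 ↦ 1·1·125·1 = 125
  Y**2*Z ↦ 1·1·25·4 = 100
  -3*Y*Z**2 ↦ -3·1·5·16 = -240
  2*Z**3 ↦ 2·1·1·64 = 128
Sum: F(4, 5, 4) = (128) + (160) + (-128) + (100) + (-80) + (-128) + (125) + (100) + (-240) + (128) = 165.
Reducing mod 11: 165 ≡ 0 (mod 11).
Since F(a, b, c) ≡ 0 (mod 11), P lies on the curve.


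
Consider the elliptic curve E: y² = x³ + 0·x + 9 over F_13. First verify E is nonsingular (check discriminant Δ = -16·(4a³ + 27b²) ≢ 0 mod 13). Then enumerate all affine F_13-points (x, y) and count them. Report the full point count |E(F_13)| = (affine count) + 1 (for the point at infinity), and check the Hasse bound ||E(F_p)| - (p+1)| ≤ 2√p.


Affine points = {(0, 3), (0, 10), (1, 6), (1, 7), (2, 2), (2, 11), (3, 6), (3, 7), (5, 2), (5, 11), (6, 2), (6, 11), (7, 1), (7, 12), (8, 1), (8, 12), (9, 6), (9, 7), (11, 1), (11, 12)}; affine count = 20; |E(F_13)| = 21.

Discriminant check: Δ ∝ 4a³ + 27b² = 4·0³ + 27·9² = 4·0 + 27·81 ≡ 3 (mod 13). Nonzero ⇒ E is nonsingular.
For each x ∈ F_13, compute rhs = x³ + 0·x + 9 mod 13, then count y ∈ F_13 with y² ≡ rhs.
  x = 0: rhs = 9, matching y values: 3, 10 (2 points).
  x = 1: rhs = 10, matching y values: 6, 7 (2 points).
  x = 2: rhs = 4, matching y values: 2, 11 (2 points).
  x = 3: rhs = 10, matching y values: 6, 7 (2 points).
  x = 4: rhs = 8, matching y values: none (0 points).
  x = 5: rhs = 4, matching y values: 2, 11 (2 points).
  x = 6: rhs = 4, matching y values: 2, 11 (2 points).
  x = 7: rhs = 1, matching y values: 1, 12 (2 points).
  x = 8: rhs = 1, matching y values: 1, 12 (2 points).
  x = 9: rhs = 10, matching y values: 6, 7 (2 points).
  x = 10: rhs = 8, matching y values: none (0 points).
  x = 11: rhs = 1, matching y values: 1, 12 (2 points).
  x = 12: rhs = 8, matching y values: none (0 points).
Total affine count: 20.
Full point count |E(F_13)| = 20 + 1 = 21.
Hasse bound: |21 − (13+1)| = |7| = 7 ≤ 2√13 ≈ 7.2111 ✓.


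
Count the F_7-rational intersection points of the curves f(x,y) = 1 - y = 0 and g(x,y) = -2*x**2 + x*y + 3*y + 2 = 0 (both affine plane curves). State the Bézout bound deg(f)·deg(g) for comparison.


Common zeros: ∅; count = 0; Bézout bound = 2.

deg(f) = 1, deg(g) = 2, so Bézout bound = 2.
Scan x ∈ F_7. For each x, list the y ∈ F_7 with f(x, y) ≡ 0 and those with g(x, y) ≡ 0 (mod 7); the common zeros in that column are the intersection.
  x = 0: f ≡ 0 at y ∈ {1}; g ≡ 0 at y ∈ {4}; common: ∅.
  x = 1: f ≡ 0 at y ∈ {1}; g ≡ 0 at y ∈ {0}; common: ∅.
  x = 2: f ≡ 0 at y ∈ {1}; g ≡ 0 at y ∈ {4}; common: ∅.
  x = 3: f ≡ 0 at y ∈ {1}; g ≡ 0 at y ∈ {5}; common: ∅.
  x = 4: f ≡ 0 at y ∈ {1}; g ≡ 0 at y ∈ ∅; common: ∅.
  x = 5: f ≡ 0 at y ∈ {1}; g ≡ 0 at y ∈ {6}; common: ∅.
  x = 6: f ≡ 0 at y ∈ {1}; g ≡ 0 at y ∈ {0}; common: ∅.
Collecting: common zeros = ∅, so the count is 0.
Comparison with the Bézout bound: 0 ≤ 2 = deg(f)·deg(g), as expected for curves with no common component (the affine F_7-count falls short of the bound because intersections may lie at infinity, over extension fields, or carry multiplicity).


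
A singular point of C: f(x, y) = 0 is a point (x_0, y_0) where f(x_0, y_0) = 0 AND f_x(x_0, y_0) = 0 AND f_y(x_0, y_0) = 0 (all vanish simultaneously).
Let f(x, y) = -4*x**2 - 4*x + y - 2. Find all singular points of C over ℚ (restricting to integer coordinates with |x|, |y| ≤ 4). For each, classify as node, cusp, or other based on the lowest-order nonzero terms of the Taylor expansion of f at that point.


No singular points in the scanned grid; C is smooth there.

Compute partial derivatives:
  f_x = -8*x - 4.
  f_y = 1.
f_y = 1 is a nonzero constant, so f_y never vanishes: no point (x, y) can satisfy f = f_x = f_y = 0. In particular no (x, y) ∈ {−4, ..., 4}² is singular; the curve is smooth.


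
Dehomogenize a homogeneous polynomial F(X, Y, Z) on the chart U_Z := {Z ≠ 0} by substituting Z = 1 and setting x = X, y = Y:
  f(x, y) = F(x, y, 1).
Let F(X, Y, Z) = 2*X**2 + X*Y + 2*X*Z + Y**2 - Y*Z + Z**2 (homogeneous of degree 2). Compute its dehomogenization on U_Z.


f(x, y) = 2*x**2 + x*y + 2*x + y**2 - y + 1

On U_Z we set Z = 1. Each monomial c·X^i·Y^j·Z^k in F becomes c·x^i·y^j·1^k = c·x^i·y^j.
Substituting Z = 1: F(X, Y, 1) = 2*x**2 + x*y + 2*x + y**2 - y + 1.
Note: deg(f) ≤ deg(F) = 2; strict inequality happens when F is divisible by Z (lost terms).


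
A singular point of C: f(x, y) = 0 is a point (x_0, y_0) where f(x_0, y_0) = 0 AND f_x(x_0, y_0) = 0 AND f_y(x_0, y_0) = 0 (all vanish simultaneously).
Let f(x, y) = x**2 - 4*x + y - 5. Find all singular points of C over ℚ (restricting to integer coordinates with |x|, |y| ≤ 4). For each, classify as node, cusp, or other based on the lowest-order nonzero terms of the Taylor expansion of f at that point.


No singular points in the scanned grid; C is smooth there.

Compute partial derivatives:
  f_x = 2*x - 4.
  f_y = 1.
f_y = 1 is a nonzero constant, so f_y never vanishes: no point (x, y) can satisfy f = f_x = f_y = 0. In particular no (x, y) ∈ {−4, ..., 4}² is singular; the curve is smooth.


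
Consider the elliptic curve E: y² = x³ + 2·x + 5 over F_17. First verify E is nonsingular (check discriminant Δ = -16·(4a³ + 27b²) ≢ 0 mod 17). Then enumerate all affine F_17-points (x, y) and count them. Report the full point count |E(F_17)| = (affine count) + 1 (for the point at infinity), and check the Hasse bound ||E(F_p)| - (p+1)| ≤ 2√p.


Affine points = {(1, 5), (1, 12), (2, 0), (3, 2), (3, 15), (4, 3), (4, 14), (5, 2), (5, 15), (9, 2), (9, 15), (11, 7), (11, 10), (13, 1), (13, 16), (16, 6), (16, 11)}; affine count = 17; |E(F_17)| = 18.

Discriminant check: Δ ∝ 4a³ + 27b² = 4·2³ + 27·5² = 4·8 + 27·25 ≡ 10 (mod 17). Nonzero ⇒ E is nonsingular.
For each x ∈ F_17, compute rhs = x³ + 2·x + 5 mod 17, then count y ∈ F_17 with y² ≡ rhs.
  x = 0: rhs = 5, matching y values: none (0 points).
  x = 1: rhs = 8, matching y values: 5, 12 (2 points).
  x = 2: rhs = 0, matching y values: 0 (1 points).
  x = 3: rhs = 4, matching y values: 2, 15 (2 points).
  x = 4: rhs = 9, matching y values: 3, 14 (2 points).
  x = 5: rhs = 4, matching y values: 2, 15 (2 points).
  x = 6: rhs = 12, matching y values: none (0 points).
  x = 7: rhs = 5, matching y values: none (0 points).
  x = 8: rhs = 6, matching y values: none (0 points).
  x = 9: rhs = 4, matching y values: 2, 15 (2 points).
  x = 10: rhs = 5, matching y values: none (0 points).
  x = 11: rhs = 15, matching y values: 7, 10 (2 points).
  x = 12: rhs = 6, matching y values: none (0 points).
  x = 13: rhs = 1, matching y values: 1, 16 (2 points).
  x = 14: rhs = 6, matching y values: none (0 points).
  x = 15: rhs = 10, matching y values: none (0 points).
  x = 16: rhs = 2, matching y values: 6, 11 (2 points).
Total affine count: 17.
Full point count |E(F_17)| = 17 + 1 = 18.
Hasse bound: |18 − (17+1)| = |0| = 0 ≤ 2√17 ≈ 8.2462 ✓.


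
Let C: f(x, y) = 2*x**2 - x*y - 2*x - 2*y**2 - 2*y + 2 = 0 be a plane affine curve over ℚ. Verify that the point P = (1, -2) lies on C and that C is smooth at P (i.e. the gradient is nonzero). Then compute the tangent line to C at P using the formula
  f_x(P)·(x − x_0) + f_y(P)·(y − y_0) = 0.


Tangent line at P: 4*x + 5*y + 6 = 0.

Step 1: f(1, -2) = 0, so P lies on C.
Step 2: partial derivatives
  f_x(x, y) = 4*x - y - 2, f_y(x, y) = -x - 4*y - 2.
  f_x(P) = 4, f_y(P) = 5 (gradient nonzero, so P is smooth).
Step 3: tangent line at P: 4·(x − 1) + 5·(y − -2) = 0.
Expanding: 4*x + 5*y + 6 = 0.


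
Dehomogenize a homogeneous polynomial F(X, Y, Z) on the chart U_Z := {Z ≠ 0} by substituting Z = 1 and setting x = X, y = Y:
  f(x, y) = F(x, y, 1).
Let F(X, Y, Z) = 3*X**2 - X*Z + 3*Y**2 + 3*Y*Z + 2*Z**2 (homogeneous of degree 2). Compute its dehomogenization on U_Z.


f(x, y) = 3*x**2 - x + 3*y**2 + 3*y + 2

On U_Z we set Z = 1. Each monomial c·X^i·Y^j·Z^k in F becomes c·x^i·y^j·1^k = c·x^i·y^j.
Substituting Z = 1: F(X, Y, 1) = 3*x**2 - x + 3*y**2 + 3*y + 2.
Note: deg(f) ≤ deg(F) = 2; strict inequality happens when F is divisible by Z (lost terms).


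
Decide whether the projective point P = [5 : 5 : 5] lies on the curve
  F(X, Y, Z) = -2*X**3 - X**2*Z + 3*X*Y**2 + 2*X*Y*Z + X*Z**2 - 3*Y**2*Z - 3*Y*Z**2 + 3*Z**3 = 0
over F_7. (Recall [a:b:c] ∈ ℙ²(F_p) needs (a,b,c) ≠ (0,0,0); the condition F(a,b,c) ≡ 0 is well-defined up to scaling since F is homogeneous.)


F(5,5,5) ≡ 0 (mod 7); P is on the curve.

Evaluate F(5, 5, 5) term-by-term (mod 7).
  -2*X**3 ↦ -2·125·1·1 = -250
  -X**2*Z ↦ -1·25·1·5 = -125
  3*X*Y**2 ↦ 3·5·25·1 = 375
  2*X*Y*Z ↦ 2·5·5·5 = 250
  X*Z**2 ↦ 1·5·1·25 = 125
  -3*Y**2*Z ↦ -3·1·25·5 = -375
  -3*Y*Z**2 ↦ -3·1·5·25 = -375
  3*Z**3 ↦ 3·1·1·125 = 375
Sum: F(5, 5, 5) = (-250) + (-125) + (375) + (250) + (125) + (-375) + (-375) + (375) = 0.
Reducing mod 7: 0 ≡ 0 (mod 7).
Since F(a, b, c) ≡ 0 (mod 7), P lies on the curve.


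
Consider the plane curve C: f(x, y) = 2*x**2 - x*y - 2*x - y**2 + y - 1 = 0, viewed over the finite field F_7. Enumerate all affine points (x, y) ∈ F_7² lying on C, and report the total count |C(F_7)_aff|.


Affine F_7-points: {(0, 3), (0, 5), (5, 4), (5, 6), (6, 3), (6, 6)}; count = 6.

For each of the 49 pairs (x, y) ∈ F_7², evaluate f(x, y) mod 7. Record the zeros.
  x = 0: [0↦6, 1↦6, 2↦4, 3↦0, 4↦1, 5↦0, 6↦4]  zeros at y ∈ {3, 5}
  x = 1: [0↦6, 1↦5, 2↦2, 3↦4, 4↦4, 5↦2, 6↦5]  zeros at y ∈ ∅
  x = 2: [0↦3, 1↦1, 2↦4, 3↦5, 4↦4, 5↦1, 6↦3]  zeros at y ∈ ∅
  x = 3: [0↦4, 1↦1, 2↦3, 3↦3, 4↦1, 5↦4, 6↦5]  zeros at y ∈ ∅
  x = 4: [0↦2, 1↦5, 2↦6, 3↦5, 4↦2, 5↦4, 6↦4]  zeros at y ∈ ∅
  x = 5: [0↦4, 1↦6, 2↦6, 3↦4, 4↦0, 5↦1, 6↦0]  zeros at y ∈ {4, 6}
  x = 6: [0↦3, 1↦4, 2↦3, 3↦0, 4↦2, 5↦2, 6↦0]  zeros at y ∈ {3, 6}
Collecting zeros: affine points = {(0, 3), (0, 5), (5, 4), (5, 6), (6, 3), (6, 6)}.
Total count |C(F_7)_aff| = 6.


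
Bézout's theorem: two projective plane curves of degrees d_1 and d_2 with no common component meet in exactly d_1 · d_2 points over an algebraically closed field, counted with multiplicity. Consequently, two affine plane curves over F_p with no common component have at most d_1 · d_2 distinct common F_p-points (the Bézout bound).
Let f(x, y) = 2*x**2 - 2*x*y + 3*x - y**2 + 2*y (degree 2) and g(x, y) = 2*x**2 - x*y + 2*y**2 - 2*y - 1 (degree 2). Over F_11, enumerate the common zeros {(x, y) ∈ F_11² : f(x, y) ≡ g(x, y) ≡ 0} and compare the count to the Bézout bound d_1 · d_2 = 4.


Common zeros: {(10, 8)}; count = 1; Bézout bound = 4.

deg(f) = 2, deg(g) = 2, so Bézout bound = 4.
Scan x ∈ F_11. For each x, list the y ∈ F_11 with f(x, y) ≡ 0 and those with g(x, y) ≡ 0 (mod 11); the common zeros in that column are the intersection.
  x = 0: f ≡ 0 at y ∈ {0, 2}; g ≡ 0 at y ∈ {3, 9}; common: ∅.
  x = 1: f ≡ 0 at y ∈ {4, 7}; g ≡ 0 at y ∈ {1, 6}; common: ∅.
  x = 2: f ≡ 0 at y ∈ {1, 8}; g ≡ 0 at y ∈ {6, 7}; common: ∅.
  x = 3: f ≡ 0 at y ∈ {1, 6}; g ≡ 0 at y ∈ ∅; common: ∅.
  x = 4: f ≡ 0 at y ∈ {0, 5}; g ≡ 0 at y ∈ ∅; common: ∅.
  x = 5: f ≡ 0 at y ∈ {5, 9}; g ≡ 0 at y ∈ {1, 8}; common: ∅.
  x = 6: f ≡ 0 at y ∈ {2, 10}; g ≡ 0 at y ∈ ∅; common: ∅.
  x = 7: f ≡ 0 at y ∈ {4, 6}; g ≡ 0 at y ∈ {3, 7}; common: ∅.
  x = 8: f ≡ 0 at y ∈ {9, 10}; g ≡ 0 at y ∈ ∅; common: ∅.
  x = 9: f ≡ 0 at y ∈ {3}; g ≡ 0 at y ∈ ∅; common: ∅.
  x = 10: f ≡ 0 at y ∈ {7, 8}; g ≡ 0 at y ∈ {8, 9}; common: {8}.
Collecting: common zeros = {(10, 8)}, so the count is 1.
Comparison with the Bézout bound: 1 ≤ 4 = deg(f)·deg(g), as expected for curves with no common component (the affine F_11-count falls short of the bound because intersections may lie at infinity, over extension fields, or carry multiplicity).


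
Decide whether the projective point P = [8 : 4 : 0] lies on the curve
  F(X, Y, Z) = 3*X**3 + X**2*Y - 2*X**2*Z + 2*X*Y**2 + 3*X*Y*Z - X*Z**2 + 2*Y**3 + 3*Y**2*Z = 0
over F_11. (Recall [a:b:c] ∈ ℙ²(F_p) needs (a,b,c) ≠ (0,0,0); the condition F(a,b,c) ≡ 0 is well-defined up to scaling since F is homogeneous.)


F(8,4,0) ≡ 9 (mod 11); P is NOT on the curve.

Evaluate F(8, 4, 0) term-by-term (mod 11).
  3*X**3 ↦ 3·512·1·1 = 1536
  X**2*Y ↦ 1·64·4·1 = 256
  -2*X**2*Z ↦ -2·64·1·0 = 0
  2*X*Y**2 ↦ 2·8·16·1 = 256
  3*X*Y*Z ↦ 3·8·4·0 = 0
  -X*Z**2 ↦ -1·8·1·0 = 0
  2*Y**3 ↦ 2·1·64·1 = 128
  3*Y**2*Z ↦ 3·1·16·0 = 0
Sum: F(8, 4, 0) = (1536) + (256) + (0) + (256) + (0) + (0) + (128) + (0) = 2176.
Reducing mod 11: 2176 ≡ 9 (mod 11).
Since F(a, b, c) ≡ 9 ≠ 0 (mod 11), P does NOT lie on the curve.


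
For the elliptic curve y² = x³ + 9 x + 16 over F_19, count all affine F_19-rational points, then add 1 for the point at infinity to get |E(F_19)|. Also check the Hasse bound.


Affine points = {(0, 4), (0, 15), (1, 8), (1, 11), (2, 2), (2, 17), (6, 1), (6, 18), (7, 2), (7, 17), (8, 7), (8, 12), (9, 3), (9, 16), (10, 2), (10, 17), (12, 3), (12, 16), (14, 6), (14, 13), (15, 7), (15, 12), (16, 0), (17, 3), (17, 16), (18, 5), (18, 14)}; affine count = 27; |E(F_19)| = 28.

Discriminant check: Δ ∝ 4a³ + 27b² = 4·9³ + 27·16² = 4·729 + 27·256 ≡ 5 (mod 19). Nonzero ⇒ E is nonsingular.
For each x ∈ F_19, compute rhs = x³ + 9·x + 16 mod 19, then count y ∈ F_19 with y² ≡ rhs.
  x = 0: rhs = 16, matching y values: 4, 15 (2 points).
  x = 1: rhs = 7, matching y values: 8, 11 (2 points).
  x = 2: rhs = 4, matching y values: 2, 17 (2 points).
  x = 3: rhs = 13, matching y values: none (0 points).
  x = 4: rhs = 2, matching y values: none (0 points).
  x = 5: rhs = 15, matching y values: none (0 points).
  x = 6: rhs = 1, matching y values: 1, 18 (2 points).
  x = 7: rhs = 4, matching y values: 2, 17 (2 points).
  x = 8: rhs = 11, matching y values: 7, 12 (2 points).
  x = 9: rhs = 9, matching y values: 3, 16 (2 points).
  x = 10: rhs = 4, matching y values: 2, 17 (2 points).
  x = 11: rhs = 2, matching y values: none (0 points).
  x = 12: rhs = 9, matching y values: 3, 16 (2 points).
  x = 13: rhs = 12, matching y values: none (0 points).
  x = 14: rhs = 17, matching y values: 6, 13 (2 points).
  x = 15: rhs = 11, matching y values: 7, 12 (2 points).
  x = 16: rhs = 0, matching y values: 0 (1 points).
  x = 17: rhs = 9, matching y values: 3, 16 (2 points).
  x = 18: rhs = 6, matching y values: 5, 14 (2 points).
Total affine count: 27.
Full point count |E(F_19)| = 27 + 1 = 28.
Hasse bound: |28 − (19+1)| = |8| = 8 ≤ 2√19 ≈ 8.7178 ✓.


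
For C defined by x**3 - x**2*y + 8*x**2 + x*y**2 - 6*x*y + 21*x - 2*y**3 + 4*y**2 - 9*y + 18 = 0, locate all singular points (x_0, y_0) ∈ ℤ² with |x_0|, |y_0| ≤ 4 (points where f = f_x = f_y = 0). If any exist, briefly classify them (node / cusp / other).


Singular points: {(-3, 0)}; classification: node.

Compute partial derivatives:
  f_x = 3*x**2 - 2*x*y + 16*x + y**2 - 6*y + 21.
  f_y = -x**2 + 2*x*y - 6*x - 6*y**2 + 8*y - 9.
Scan x_0 ∈ {−4, ..., 4}. For each x_0, f_y(x_0, y) is a polynomial in y; find its integer roots y ∈ {−4, ..., 4}, then test f_x and f at those candidates.
  x = -4: f_y(-4, y) = -6*y**2 - 1; no integer root y with |y| ≤ 4.
  x = -3: f_y(-3, y) = -6*y**2 + 2*y; vanishes at y ∈ {0}. (-3, 0): f_x = 0, f = 0 — SINGULAR.
  x = -2: f_y(-2, y) = -6*y**2 + 4*y - 1; no integer root y with |y| ≤ 4.
  x = -1: f_y(-1, y) = -6*y**2 + 6*y - 4; no integer root y with |y| ≤ 4.
  x = 0: f_y(0, y) = -6*y**2 + 8*y - 9; no integer root y with |y| ≤ 4.
  x = 1: f_y(1, y) = -6*y**2 + 10*y - 16; no integer root y with |y| ≤ 4.
  x = 2: f_y(2, y) = -6*y**2 + 12*y - 25; no integer root y with |y| ≤ 4.
  x = 3: f_y(3, y) = -6*y**2 + 14*y - 36; no integer root y with |y| ≤ 4.
  x = 4: f_y(4, y) = -6*y**2 + 16*y - 49; no integer root y with |y| ≤ 4.
Only singular point on the grid: (-3, 0).
Classify: substitute x = -3 + u, y = 0 + v and expand: f = u**3 - u**2*v - u**2 + u*v**2 - 2*v**3 + v**2.
No constant or linear terms (consistent with a singular point). Quadratic part: -u**2 + v**2. Cubic part: u**3 - u**2*v + u*v**2 - 2*v**3.
The quadratic part v**2 - u**2 = (v − u)(v + u) splits into two distinct linear factors, so there are two distinct tangent lines y − 0 = ±(x − -3) — this is a node (ordinary double point).
Classification: node.


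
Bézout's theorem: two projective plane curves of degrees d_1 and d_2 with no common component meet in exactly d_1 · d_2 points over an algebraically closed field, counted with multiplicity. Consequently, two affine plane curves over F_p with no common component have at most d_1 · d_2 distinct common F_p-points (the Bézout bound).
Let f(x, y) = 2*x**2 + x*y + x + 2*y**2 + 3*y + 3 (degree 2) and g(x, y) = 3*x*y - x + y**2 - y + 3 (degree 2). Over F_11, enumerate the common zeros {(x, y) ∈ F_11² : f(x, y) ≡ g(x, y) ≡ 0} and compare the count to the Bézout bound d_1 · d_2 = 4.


Common zeros: {(6, 7)}; count = 1; Bézout bound = 4.

deg(f) = 2, deg(g) = 2, so Bézout bound = 4.
Scan x ∈ F_11. For each x, list the y ∈ F_11 with f(x, y) ≡ 0 and those with g(x, y) ≡ 0 (mod 11); the common zeros in that column are the intersection.
  x = 0: f ≡ 0 at y ∈ ∅; g ≡ 0 at y ∈ {6}; common: ∅.
  x = 1: f ≡ 0 at y ∈ {2, 7}; g ≡ 0 at y ∈ ∅; common: ∅.
  x = 2: f ≡ 0 at y ∈ {5, 9}; g ≡ 0 at y ∈ ∅; common: ∅.
  x = 3: f ≡ 0 at y ∈ {2, 6}; g ≡ 0 at y ∈ {0, 3}; common: ∅.
  x = 4: f ≡ 0 at y ∈ {4, 9}; g ≡ 0 at y ∈ {1, 10}; common: ∅.
  x = 5: f ≡ 0 at y ∈ ∅; g ≡ 0 at y ∈ ∅; common: ∅.
  x = 6: f ≡ 0 at y ∈ {5, 7}; g ≡ 0 at y ∈ {7, 9}; common: {7}.
  x = 7: f ≡ 0 at y ∈ ∅; g ≡ 0 at y ∈ {5, 8}; common: ∅.
  x = 8: f ≡ 0 at y ∈ ∅; g ≡ 0 at y ∈ ∅; common: ∅.
  x = 9: f ≡ 0 at y ∈ ∅; g ≡ 0 at y ∈ ∅; common: ∅.
  x = 10: f ≡ 0 at y ∈ {4, 6}; g ≡ 0 at y ∈ {2}; common: ∅.
Collecting: common zeros = {(6, 7)}, so the count is 1.
Comparison with the Bézout bound: 1 ≤ 4 = deg(f)·deg(g), as expected for curves with no common component (the affine F_11-count falls short of the bound because intersections may lie at infinity, over extension fields, or carry multiplicity).


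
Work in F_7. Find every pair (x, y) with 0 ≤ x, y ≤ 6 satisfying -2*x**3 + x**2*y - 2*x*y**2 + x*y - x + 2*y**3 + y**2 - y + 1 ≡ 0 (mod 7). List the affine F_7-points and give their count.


Affine F_7-points: {(1, 1), (3, 0), (3, 3), (4, 2), (5, 4), (5, 5), (5, 6)}; count = 7.

For each of the 49 pairs (x, y) ∈ F_7², evaluate f(x, y) mod 7. Record the zeros.
  x = 0: [0↦1, 1↦3, 2↦5, 3↦5, 4↦1, 5↦5, 6↦1]  zeros at y ∈ ∅
  x = 1: [0↦5, 1↦0, 2↦5, 3↦4, 4↦2, 5↦4, 6↦1]  zeros at y ∈ {1}
  x = 2: [0↦4, 1↦1, 2↦4, 3↦4, 4↦6, 5↦1, 6↦1]  zeros at y ∈ ∅
  x = 3: [0↦0, 1↦1, 2↦4, 3↦0, 4↦1, 5↦5, 6↦3]  zeros at y ∈ {0, 3}
  x = 4: [0↦2, 1↦2, 2↦0, 3↦1, 4↦3, 5↦4, 6↦2]  zeros at y ∈ {2}
  x = 5: [0↦5, 1↦6, 2↦1, 3↦2, 4↦0, 5↦0, 6↦0]  zeros at y ∈ {4, 5, 6}
  x = 6: [0↦4, 1↦1, 2↦2, 3↦5, 4↦1, 5↦2, 6↦6]  zeros at y ∈ ∅
Collecting zeros: affine points = {(1, 1), (3, 0), (3, 3), (4, 2), (5, 4), (5, 5), (5, 6)}.
Total count |C(F_7)_aff| = 7.


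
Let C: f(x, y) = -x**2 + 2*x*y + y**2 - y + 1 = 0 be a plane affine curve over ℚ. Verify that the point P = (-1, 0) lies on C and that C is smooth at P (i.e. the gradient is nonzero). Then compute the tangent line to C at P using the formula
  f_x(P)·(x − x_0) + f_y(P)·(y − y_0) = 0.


Tangent line at P: 2*x - 3*y + 2 = 0.

Step 1: f(-1, 0) = 0, so P lies on C.
Step 2: partial derivatives
  f_x(x, y) = -2*x + 2*y, f_y(x, y) = 2*x + 2*y - 1.
  f_x(P) = 2, f_y(P) = -3 (gradient nonzero, so P is smooth).
Step 3: tangent line at P: 2·(x − -1) + -3·(y − 0) = 0.
Expanding: 2*x - 3*y + 2 = 0.


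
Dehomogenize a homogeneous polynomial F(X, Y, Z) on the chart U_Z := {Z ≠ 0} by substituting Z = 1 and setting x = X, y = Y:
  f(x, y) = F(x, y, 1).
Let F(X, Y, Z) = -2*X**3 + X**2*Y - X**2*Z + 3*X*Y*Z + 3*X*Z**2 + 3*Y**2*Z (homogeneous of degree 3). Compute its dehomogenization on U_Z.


f(x, y) = -2*x**3 + x**2*y - x**2 + 3*x*y + 3*x + 3*y**2

On U_Z we set Z = 1. Each monomial c·X^i·Y^j·Z^k in F becomes c·x^i·y^j·1^k = c·x^i·y^j.
Substituting Z = 1: F(X, Y, 1) = -2*x**3 + x**2*y - x**2 + 3*x*y + 3*x + 3*y**2.
Note: deg(f) ≤ deg(F) = 3; strict inequality happens when F is divisible by Z (lost terms).


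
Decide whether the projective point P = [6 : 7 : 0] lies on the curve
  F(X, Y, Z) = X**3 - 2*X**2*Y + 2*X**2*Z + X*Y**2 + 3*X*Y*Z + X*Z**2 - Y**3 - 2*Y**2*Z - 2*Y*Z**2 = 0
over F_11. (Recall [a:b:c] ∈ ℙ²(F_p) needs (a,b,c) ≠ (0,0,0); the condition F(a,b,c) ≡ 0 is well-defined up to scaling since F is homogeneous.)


F(6,7,0) ≡ 4 (mod 11); P is NOT on the curve.

Evaluate F(6, 7, 0) term-by-term (mod 11).
  X**3 ↦ 1·216·1·1 = 216
  -2*X**2*Y ↦ -2·36·7·1 = -504
  2*X**2*Z ↦ 2·36·1·0 = 0
  X*Y**2 ↦ 1·6·49·1 = 294
  3*X*Y*Z ↦ 3·6·7·0 = 0
  X*Z**2 ↦ 1·6·1·0 = 0
  -Y**3 ↦ -1·1·343·1 = -343
  -2*Y**2*Z ↦ -2·1·49·0 = 0
  -2*Y*Z**2 ↦ -2·1·7·0 = 0
Sum: F(6, 7, 0) = (216) + (-504) + (0) + (294) + (0) + (0) + (-343) + (0) + (0) = -337.
Reducing mod 11: -337 ≡ 4 (mod 11).
Since F(a, b, c) ≡ 4 ≠ 0 (mod 11), P does NOT lie on the curve.


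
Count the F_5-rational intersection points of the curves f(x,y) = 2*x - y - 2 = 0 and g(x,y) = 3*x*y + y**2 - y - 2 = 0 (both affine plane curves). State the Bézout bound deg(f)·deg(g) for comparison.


Common zeros: {(4, 1)}; count = 1; Bézout bound = 2.

deg(f) = 1, deg(g) = 2, so Bézout bound = 2.
Scan x ∈ F_5. For each x, list the y ∈ F_5 with f(x, y) ≡ 0 and those with g(x, y) ≡ 0 (mod 5); the common zeros in that column are the intersection.
  x = 0: f ≡ 0 at y ∈ {3}; g ≡ 0 at y ∈ {2, 4}; common: ∅.
  x = 1: f ≡ 0 at y ∈ {0}; g ≡ 0 at y ∈ ∅; common: ∅.
  x = 2: f ≡ 0 at y ∈ {2}; g ≡ 0 at y ∈ ∅; common: ∅.
  x = 3: f ≡ 0 at y ∈ {4}; g ≡ 0 at y ∈ ∅; common: ∅.
  x = 4: f ≡ 0 at y ∈ {1}; g ≡ 0 at y ∈ {1, 3}; common: {1}.
Collecting: common zeros = {(4, 1)}, so the count is 1.
Comparison with the Bézout bound: 1 ≤ 2 = deg(f)·deg(g), as expected for curves with no common component (the affine F_5-count falls short of the bound because intersections may lie at infinity, over extension fields, or carry multiplicity).


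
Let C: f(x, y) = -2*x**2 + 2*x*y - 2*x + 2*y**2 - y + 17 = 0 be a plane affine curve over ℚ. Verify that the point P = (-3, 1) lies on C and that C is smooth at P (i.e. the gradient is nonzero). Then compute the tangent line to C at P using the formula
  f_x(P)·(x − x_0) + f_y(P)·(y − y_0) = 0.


Tangent line at P: 12*x - 3*y + 39 = 0.

Step 1: f(-3, 1) = 0, so P lies on C.
Step 2: partial derivatives
  f_x(x, y) = -4*x + 2*y - 2, f_y(x, y) = 2*x + 4*y - 1.
  f_x(P) = 12, f_y(P) = -3 (gradient nonzero, so P is smooth).
Step 3: tangent line at P: 12·(x − -3) + -3·(y − 1) = 0.
Expanding: 12*x - 3*y + 39 = 0.


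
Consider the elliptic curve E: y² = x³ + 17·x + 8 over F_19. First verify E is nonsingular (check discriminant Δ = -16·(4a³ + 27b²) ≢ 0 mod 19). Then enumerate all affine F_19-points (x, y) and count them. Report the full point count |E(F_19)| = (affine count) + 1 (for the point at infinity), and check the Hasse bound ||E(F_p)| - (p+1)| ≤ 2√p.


Affine points = {(1, 8), (1, 11), (4, 8), (4, 11), (5, 3), (5, 16), (9, 4), (9, 15), (10, 0), (11, 5), (11, 14), (14, 8), (14, 11), (15, 3), (15, 16), (16, 5), (16, 14), (17, 2), (17, 17), (18, 3), (18, 16)}; affine count = 21; |E(F_19)| = 22.

Discriminant check: Δ ∝ 4a³ + 27b² = 4·17³ + 27·8² = 4·4913 + 27·64 ≡ 5 (mod 19). Nonzero ⇒ E is nonsingular.
For each x ∈ F_19, compute rhs = x³ + 17·x + 8 mod 19, then count y ∈ F_19 with y² ≡ rhs.
  x = 0: rhs = 8, matching y values: none (0 points).
  x = 1: rhs = 7, matching y values: 8, 11 (2 points).
  x = 2: rhs = 12, matching y values: none (0 points).
  x = 3: rhs = 10, matching y values: none (0 points).
  x = 4: rhs = 7, matching y values: 8, 11 (2 points).
  x = 5: rhs = 9, matching y values: 3, 16 (2 points).
  x = 6: rhs = 3, matching y values: none (0 points).
  x = 7: rhs = 14, matching y values: none (0 points).
  x = 8: rhs = 10, matching y values: none (0 points).
  x = 9: rhs = 16, matching y values: 4, 15 (2 points).
  x = 10: rhs = 0, matching y values: 0 (1 points).
  x = 11: rhs = 6, matching y values: 5, 14 (2 points).
  x = 12: rhs = 2, matching y values: none (0 points).
  x = 13: rhs = 13, matching y values: none (0 points).
  x = 14: rhs = 7, matching y values: 8, 11 (2 points).
  x = 15: rhs = 9, matching y values: 3, 16 (2 points).
  x = 16: rhs = 6, matching y values: 5, 14 (2 points).
  x = 17: rhs = 4, matching y values: 2, 17 (2 points).
  x = 18: rhs = 9, matching y values: 3, 16 (2 points).
Total affine count: 21.
Full point count |E(F_19)| = 21 + 1 = 22.
Hasse bound: |22 − (19+1)| = |2| = 2 ≤ 2√19 ≈ 8.7178 ✓.


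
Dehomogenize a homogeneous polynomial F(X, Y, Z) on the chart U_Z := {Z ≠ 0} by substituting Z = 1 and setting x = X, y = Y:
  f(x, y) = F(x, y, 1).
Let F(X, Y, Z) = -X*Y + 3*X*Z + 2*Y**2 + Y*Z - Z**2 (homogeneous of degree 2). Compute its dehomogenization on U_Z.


f(x, y) = -x*y + 3*x + 2*y**2 + y - 1

On U_Z we set Z = 1. Each monomial c·X^i·Y^j·Z^k in F becomes c·x^i·y^j·1^k = c·x^i·y^j.
Substituting Z = 1: F(X, Y, 1) = -x*y + 3*x + 2*y**2 + y - 1.
Note: deg(f) ≤ deg(F) = 2; strict inequality happens when F is divisible by Z (lost terms).


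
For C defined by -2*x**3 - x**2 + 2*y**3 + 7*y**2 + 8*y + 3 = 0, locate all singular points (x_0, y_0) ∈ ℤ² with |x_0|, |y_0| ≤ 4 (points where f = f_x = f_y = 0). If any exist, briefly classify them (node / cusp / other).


Singular points: {(0, -1)}; classification: node.

Compute partial derivatives:
  f_x = -6*x**2 - 2*x.
  f_y = 6*y**2 + 14*y + 8.
Scan x_0 ∈ {−4, ..., 4}. For each x_0, f_y(x_0, y) is a polynomial in y; find its integer roots y ∈ {−4, ..., 4}, then test f_x and f at those candidates.
  x = -4: f_y(-4, y) = 6*y**2 + 14*y + 8; vanishes at y ∈ {-1}. (-4, -1): f_x = -88 ≠ 0.
  x = -3: f_y(-3, y) = 6*y**2 + 14*y + 8; vanishes at y ∈ {-1}. (-3, -1): f_x = -48 ≠ 0.
  x = -2: f_y(-2, y) = 6*y**2 + 14*y + 8; vanishes at y ∈ {-1}. (-2, -1): f_x = -20 ≠ 0.
  x = -1: f_y(-1, y) = 6*y**2 + 14*y + 8; vanishes at y ∈ {-1}. (-1, -1): f_x = -4 ≠ 0.
  x = 0: f_y(0, y) = 6*y**2 + 14*y + 8; vanishes at y ∈ {-1}. (0, -1): f_x = 0, f = 0 — SINGULAR.
  x = 1: f_y(1, y) = 6*y**2 + 14*y + 8; vanishes at y ∈ {-1}. (1, -1): f_x = -8 ≠ 0.
  x = 2: f_y(2, y) = 6*y**2 + 14*y + 8; vanishes at y ∈ {-1}. (2, -1): f_x = -28 ≠ 0.
  x = 3: f_y(3, y) = 6*y**2 + 14*y + 8; vanishes at y ∈ {-1}. (3, -1): f_x = -60 ≠ 0.
  x = 4: f_y(4, y) = 6*y**2 + 14*y + 8; vanishes at y ∈ {-1}. (4, -1): f_x = -104 ≠ 0.
Only singular point on the grid: (0, -1).
Classify: substitute x = 0 + u, y = -1 + v and expand: f = -2*u**3 - u**2 + 2*v**3 + v**2.
No constant or linear terms (consistent with a singular point). Quadratic part: -u**2 + v**2. Cubic part: -2*u**3 + 2*v**3.
The quadratic part v**2 - u**2 = (v − u)(v + u) splits into two distinct linear factors, so there are two distinct tangent lines y − -1 = ±(x − 0) — this is a node (ordinary double point).
Classification: node.


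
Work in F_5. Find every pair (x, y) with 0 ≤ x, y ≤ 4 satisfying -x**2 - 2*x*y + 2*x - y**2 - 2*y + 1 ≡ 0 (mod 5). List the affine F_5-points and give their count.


Affine F_5-points: {(1, 2), (1, 4), (2, 2), (3, 3), (3, 4)}; count = 5.

For each of the 25 pairs (x, y) ∈ F_5², evaluate f(x, y) mod 5. Record the zeros.
  x = 0: [0↦1, 1↦3, 2↦3, 3↦1, 4↦2]  zeros at y ∈ ∅
  x = 1: [0↦2, 1↦2, 2↦0, 3↦1, 4↦0]  zeros at y ∈ {2, 4}
  x = 2: [0↦1, 1↦4, 2↦0, 3↦4, 4↦1]  zeros at y ∈ {2}
  x = 3: [0↦3, 1↦4, 2↦3, 3↦0, 4↦0]  zeros at y ∈ {3, 4}
  x = 4: [0↦3, 1↦2, 2↦4, 3↦4, 4↦2]  zeros at y ∈ ∅
Collecting zeros: affine points = {(1, 2), (1, 4), (2, 2), (3, 3), (3, 4)}.
Total count |C(F_5)_aff| = 5.


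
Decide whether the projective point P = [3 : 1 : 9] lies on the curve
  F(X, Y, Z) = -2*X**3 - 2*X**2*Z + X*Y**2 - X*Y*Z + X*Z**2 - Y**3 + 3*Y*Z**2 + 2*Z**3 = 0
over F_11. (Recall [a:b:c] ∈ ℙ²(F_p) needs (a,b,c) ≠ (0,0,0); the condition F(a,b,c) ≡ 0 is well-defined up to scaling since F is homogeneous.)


F(3,1,9) ≡ 9 (mod 11); P is NOT on the curve.

Evaluate F(3, 1, 9) term-by-term (mod 11).
  -2*X**3 ↦ -2·27·1·1 = -54
  -2*X**2*Z ↦ -2·9·1·9 = -162
  X*Y**2 ↦ 1·3·1·1 = 3
  -X*Y*Z ↦ -1·3·1·9 = -27
  X*Z**2 ↦ 1·3·1·81 = 243
  -Y**3 ↦ -1·1·1·1 = -1
  3*Y*Z**2 ↦ 3·1·1·81 = 243
  2*Z**3 ↦ 2·1·1·729 = 1458
Sum: F(3, 1, 9) = (-54) + (-162) + (3) + (-27) + (243) + (-1) + (243) + (1458) = 1703.
Reducing mod 11: 1703 ≡ 9 (mod 11).
Since F(a, b, c) ≡ 9 ≠ 0 (mod 11), P does NOT lie on the curve.


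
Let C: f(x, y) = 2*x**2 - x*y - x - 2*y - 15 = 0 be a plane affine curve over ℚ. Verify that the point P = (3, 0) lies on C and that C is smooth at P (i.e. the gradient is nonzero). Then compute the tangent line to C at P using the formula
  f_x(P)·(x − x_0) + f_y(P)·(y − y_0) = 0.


Tangent line at P: 11*x - 5*y - 33 = 0.

Step 1: f(3, 0) = 0, so P lies on C.
Step 2: partial derivatives
  f_x(x, y) = 4*x - y - 1, f_y(x, y) = -x - 2.
  f_x(P) = 11, f_y(P) = -5 (gradient nonzero, so P is smooth).
Step 3: tangent line at P: 11·(x − 3) + -5·(y − 0) = 0.
Expanding: 11*x - 5*y - 33 = 0.


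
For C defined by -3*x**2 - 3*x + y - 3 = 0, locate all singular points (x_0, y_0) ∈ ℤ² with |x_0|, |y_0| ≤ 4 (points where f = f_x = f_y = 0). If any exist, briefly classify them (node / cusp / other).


No singular points in the scanned grid; C is smooth there.

Compute partial derivatives:
  f_x = -6*x - 3.
  f_y = 1.
f_y = 1 is a nonzero constant, so f_y never vanishes: no point (x, y) can satisfy f = f_x = f_y = 0. In particular no (x, y) ∈ {−4, ..., 4}² is singular; the curve is smooth.


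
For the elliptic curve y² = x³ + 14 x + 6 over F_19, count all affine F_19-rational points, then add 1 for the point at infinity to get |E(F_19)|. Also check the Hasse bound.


Affine points = {(0, 5), (0, 14), (2, 2), (2, 17), (5, 7), (5, 12), (9, 5), (9, 14), (10, 5), (10, 14), (11, 3), (11, 16), (14, 1), (14, 18), (15, 0)}; affine count = 15; |E(F_19)| = 16.

Discriminant check: Δ ∝ 4a³ + 27b² = 4·14³ + 27·6² = 4·2744 + 27·36 ≡ 16 (mod 19). Nonzero ⇒ E is nonsingular.
For each x ∈ F_19, compute rhs = x³ + 14·x + 6 mod 19, then count y ∈ F_19 with y² ≡ rhs.
  x = 0: rhs = 6, matching y values: 5, 14 (2 points).
  x = 1: rhs = 2, matching y values: none (0 points).
  x = 2: rhs = 4, matching y values: 2, 17 (2 points).
  x = 3: rhs = 18, matching y values: none (0 points).
  x = 4: rhs = 12, matching y values: none (0 points).
  x = 5: rhs = 11, matching y values: 7, 12 (2 points).
  x = 6: rhs = 2, matching y values: none (0 points).
  x = 7: rhs = 10, matching y values: none (0 points).
  x = 8: rhs = 3, matching y values: none (0 points).
  x = 9: rhs = 6, matching y values: 5, 14 (2 points).
  x = 10: rhs = 6, matching y values: 5, 14 (2 points).
  x = 11: rhs = 9, matching y values: 3, 16 (2 points).
  x = 12: rhs = 2, matching y values: none (0 points).
  x = 13: rhs = 10, matching y values: none (0 points).
  x = 14: rhs = 1, matching y values: 1, 18 (2 points).
  x = 15: rhs = 0, matching y values: 0 (1 points).
  x = 16: rhs = 13, matching y values: none (0 points).
  x = 17: rhs = 8, matching y values: none (0 points).
  x = 18: rhs = 10, matching y values: none (0 points).
Total affine count: 15.
Full point count |E(F_19)| = 15 + 1 = 16.
Hasse bound: |16 − (19+1)| = |-4| = 4 ≤ 2√19 ≈ 8.7178 ✓.


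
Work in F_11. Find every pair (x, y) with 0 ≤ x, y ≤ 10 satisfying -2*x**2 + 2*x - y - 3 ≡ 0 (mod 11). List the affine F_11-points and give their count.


Affine F_11-points: {(0, 8), (1, 8), (2, 4), (3, 7), (4, 6), (5, 1), (6, 3), (7, 1), (8, 6), (9, 7), (10, 4)}; count = 11.

For each of the 121 pairs (x, y) ∈ F_11², evaluate f(x, y) mod 11. Record the zeros.
  x = 0: [0↦8, 1↦7, 2↦6, 3↦5, 4↦4, 5↦3, 6↦2, 7↦1, 8↦0, 9↦10, 10↦9]  zeros at y ∈ {8}
  x = 1: [0↦8, 1↦7, 2↦6, 3↦5, 4↦4, 5↦3, 6↦2, 7↦1, 8↦0, 9↦10, 10↦9]  zeros at y ∈ {8}
  x = 2: [0↦4, 1↦3, 2↦2, 3↦1, 4↦0, 5↦10, 6↦9, 7↦8, 8↦7, 9↦6, 10↦5]  zeros at y ∈ {4}
  x = 3: [0↦7, 1↦6, 2↦5, 3↦4, 4↦3, 5↦2, 6↦1, 7↦0, 8↦10, 9↦9, 10↦8]  zeros at y ∈ {7}
  x = 4: [0↦6, 1↦5, 2↦4, 3↦3, 4↦2, 5↦1, 6↦0, 7↦10, 8↦9, 9↦8, 10↦7]  zeros at y ∈ {6}
  x = 5: [0↦1, 1↦0, 2↦10, 3↦9, 4↦8, 5↦7, 6↦6, 7↦5, 8↦4, 9↦3, 10↦2]  zeros at y ∈ {1}
  x = 6: [0↦3, 1↦2, 2↦1, 3↦0, 4↦10, 5↦9, 6↦8, 7↦7, 8↦6, 9↦5, 10↦4]  zeros at y ∈ {3}
  x = 7: [0↦1, 1↦0, 2↦10, 3↦9, 4↦8, 5↦7, 6↦6, 7↦5, 8↦4, 9↦3, 10↦2]  zeros at y ∈ {1}
  x = 8: [0↦6, 1↦5, 2↦4, 3↦3, 4↦2, 5↦1, 6↦0, 7↦10, 8↦9, 9↦8, 10↦7]  zeros at y ∈ {6}
  x = 9: [0↦7, 1↦6, 2↦5, 3↦4, 4↦3, 5↦2, 6↦1, 7↦0, 8↦10, 9↦9, 10↦8]  zeros at y ∈ {7}
  x = 10: [0↦4, 1↦3, 2↦2, 3↦1, 4↦0, 5↦10, 6↦9, 7↦8, 8↦7, 9↦6, 10↦5]  zeros at y ∈ {4}
Collecting zeros: affine points = {(0, 8), (1, 8), (2, 4), (3, 7), (4, 6), (5, 1), (6, 3), (7, 1), (8, 6), (9, 7), (10, 4)}.
Total count |C(F_11)_aff| = 11.


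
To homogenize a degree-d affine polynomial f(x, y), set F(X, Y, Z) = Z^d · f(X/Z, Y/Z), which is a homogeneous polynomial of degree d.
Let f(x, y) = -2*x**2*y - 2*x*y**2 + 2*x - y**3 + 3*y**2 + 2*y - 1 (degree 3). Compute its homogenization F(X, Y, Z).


F(X, Y, Z) = -2*X**2*Y - 2*X*Y**2 + 2*X*Z**2 - Y**3 + 3*Y**2*Z + 2*Y*Z**2 - Z**3

deg(f) = 3.
Substitute x = X/Z, y = Y/Z into f, then multiply by Z^3.
  monomial -2·x^2·y^1 ↦ -2·X^2·Y^1·Z^0.
  monomial -2·x^1·y^2 ↦ -2·X^1·Y^2·Z^0.
  monomial 2·x^1·y^0 ↦ 2·X^1·Y^0·Z^2.
  monomial -1·x^0·y^3 ↦ -1·X^0·Y^3·Z^0.
  monomial 3·x^0·y^2 ↦ 3·X^0·Y^2·Z^1.
  monomial 2·x^0·y^1 ↦ 2·X^0·Y^1·Z^2.
  monomial -1·x^0·y^0 ↦ -1·X^0·Y^0·Z^3.
Collecting: F(X, Y, Z) = -2*X**2*Y - 2*X*Y**2 + 2*X*Z**2 - Y**3 + 3*Y**2*Z + 2*Y*Z**2 - Z**3.


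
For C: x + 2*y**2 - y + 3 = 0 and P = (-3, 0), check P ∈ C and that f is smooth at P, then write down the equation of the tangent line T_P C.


Tangent line at P: x - y + 3 = 0.

Step 1: f(-3, 0) = 0, so P lies on C.
Step 2: partial derivatives
  f_x(x, y) = 1, f_y(x, y) = 4*y - 1.
  f_x(P) = 1, f_y(P) = -1 (gradient nonzero, so P is smooth).
Step 3: tangent line at P: 1·(x − -3) + -1·(y − 0) = 0.
Expanding: x - y + 3 = 0.


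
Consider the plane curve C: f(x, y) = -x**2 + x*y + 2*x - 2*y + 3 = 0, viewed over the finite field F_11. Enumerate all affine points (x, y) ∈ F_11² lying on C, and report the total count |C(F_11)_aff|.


Affine F_11-points: {(0, 7), (1, 4), (3, 0), (4, 8), (5, 4), (6, 8), (7, 2), (8, 2), (9, 7), (10, 0)}; count = 10.

For each of the 121 pairs (x, y) ∈ F_11², evaluate f(x, y) mod 11. Record the zeros.
  x = 0: [0↦3, 1↦1, 2↦10, 3↦8, 4↦6, 5↦4, 6↦2, 7↦0, 8↦9, 9↦7, 10↦5]  zeros at y ∈ {7}
  x = 1: [0↦4, 1↦3, 2↦2, 3↦1, 4↦0, 5↦10, 6↦9, 7↦8, 8↦7, 9↦6, 10↦5]  zeros at y ∈ {4}
  x = 2: [0↦3, 1↦3, 2↦3, 3↦3, 4↦3, 5↦3, 6↦3, 7↦3, 8↦3, 9↦3, 10↦3]  zeros at y ∈ ∅
  x = 3: [0↦0, 1↦1, 2↦2, 3↦3, 4↦4, 5↦5, 6↦6, 7↦7, 8↦8, 9↦9, 10↦10]  zeros at y ∈ {0}
  x = 4: [0↦6, 1↦8, 2↦10, 3↦1, 4↦3, 5↦5, 6↦7, 7↦9, 8↦0, 9↦2, 10↦4]  zeros at y ∈ {8}
  x = 5: [0↦10, 1↦2, 2↦5, 3↦8, 4↦0, 5↦3, 6↦6, 7↦9, 8↦1, 9↦4, 10↦7]  zeros at y ∈ {4}
  x = 6: [0↦1, 1↦5, 2↦9, 3↦2, 4↦6, 5↦10, 6↦3, 7↦7, 8↦0, 9↦4, 10↦8]  zeros at y ∈ {8}
  x = 7: [0↦1, 1↦6, 2↦0, 3↦5, 4↦10, 5↦4, 6↦9, 7↦3, 8↦8, 9↦2, 10↦7]  zeros at y ∈ {2}
  x = 8: [0↦10, 1↦5, 2↦0, 3↦6, 4↦1, 5↦7, 6↦2, 7↦8, 8↦3, 9↦9, 10↦4]  zeros at y ∈ {2}
  x = 9: [0↦6, 1↦2, 2↦9, 3↦5, 4↦1, 5↦8, 6↦4, 7↦0, 8↦7, 9↦3, 10↦10]  zeros at y ∈ {7}
  x = 10: [0↦0, 1↦8, 2↦5, 3↦2, 4↦10, 5↦7, 6↦4, 7↦1, 8↦9, 9↦6, 10↦3]  zeros at y ∈ {0}
Collecting zeros: affine points = {(0, 7), (1, 4), (3, 0), (4, 8), (5, 4), (6, 8), (7, 2), (8, 2), (9, 7), (10, 0)}.
Total count |C(F_11)_aff| = 10.
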